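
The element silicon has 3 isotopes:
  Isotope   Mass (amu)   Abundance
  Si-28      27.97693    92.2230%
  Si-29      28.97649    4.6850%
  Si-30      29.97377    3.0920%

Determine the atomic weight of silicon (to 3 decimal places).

28.086 amu

Ar = Σ fᵢ·mᵢ = 0.922230 × 27.97693 + 0.046850 × 28.97649 + 0.030920 × 29.97377
= 25.801164 + 1.357549 + 0.926789 = 28.085502 amu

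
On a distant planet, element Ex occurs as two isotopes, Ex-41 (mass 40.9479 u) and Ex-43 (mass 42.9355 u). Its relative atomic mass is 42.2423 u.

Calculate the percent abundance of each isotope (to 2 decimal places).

Let x be the fractional abundance of Ex-41; then Ex-43 has abundance 1 − x.
40.9479·x + 42.9355·(1 − x) = 42.2423
(40.9479 − 42.9355)·x = 42.2423 − 42.9355
x = -0.6932 / -1.9876 = 0.34876 → 34.88% Ex-41, 65.12% Ex-43.

Ex-41: 34.88%, Ex-43: 65.12%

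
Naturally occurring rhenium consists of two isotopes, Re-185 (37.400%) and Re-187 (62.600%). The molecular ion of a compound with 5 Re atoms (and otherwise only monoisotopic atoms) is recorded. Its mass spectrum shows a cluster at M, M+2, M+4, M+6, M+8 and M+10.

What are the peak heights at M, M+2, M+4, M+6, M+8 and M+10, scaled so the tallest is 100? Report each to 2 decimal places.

Each Re atom is independently Re-185 (p = 0.37400) or Re-187 (q = 0.62600); the cluster is the binomial expansion (p + q)^5.
P(M) = 0.37400^5 = 0.007317
P(M+2) = 5 × 0.37400^4 × 0.62600^1 = 0.061239
P(M+4) = 10 × 0.37400^3 × 0.62600^2 = 0.205005
P(M+6) = 10 × 0.37400^2 × 0.62600^3 = 0.343136
P(M+8) = 5 × 0.37400^1 × 0.62600^4 = 0.287170
P(M+10) = 0.62600^5 = 0.096133
The M+6 peak is largest (0.343136); scaling to 100 gives 2.13 : 17.85 : 59.74 : 100.00 : 83.69 : 28.02.

2.13 : 17.85 : 59.74 : 100.00 : 83.69 : 28.02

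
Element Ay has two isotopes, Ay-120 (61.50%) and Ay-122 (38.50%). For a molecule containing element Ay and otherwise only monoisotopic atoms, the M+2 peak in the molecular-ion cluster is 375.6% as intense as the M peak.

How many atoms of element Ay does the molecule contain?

The M+2/M ratio from n Ay atoms is n · q/p = n · 0.3850/0.6150.
n = 3.756 × 0.6150/0.3850 = 6.00 ≈ 6

6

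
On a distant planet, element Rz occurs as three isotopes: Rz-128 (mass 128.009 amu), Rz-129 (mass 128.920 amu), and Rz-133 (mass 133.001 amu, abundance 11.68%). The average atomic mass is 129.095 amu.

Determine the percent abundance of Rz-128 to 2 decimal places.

33.11%

Let x and y be the fractions of Rz-128 and Rz-129. Then x + y = 1 − 0.1168 = 0.8832 and 128.009x + 128.920y = 129.095 − 0.1168×133.001 = 113.5604832.
Substituting: 128.009x + 128.920(0.8832 − x) = 113.5604832
(128.009 − 128.920)x = -0.3016608  ⇒  x = 0.33113, y = 0.55207
Rz-128: 33.11%, Rz-129: 55.21%.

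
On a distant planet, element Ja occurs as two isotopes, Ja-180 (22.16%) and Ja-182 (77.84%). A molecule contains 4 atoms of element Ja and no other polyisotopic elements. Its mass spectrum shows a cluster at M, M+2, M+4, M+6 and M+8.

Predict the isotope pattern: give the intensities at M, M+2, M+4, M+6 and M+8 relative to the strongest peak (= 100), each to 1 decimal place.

0.6 : 8.1 : 42.7 : 100.0 : 87.8

The 4 Ja atoms are independent, so intensities follow the terms of (0.2216 + 0.7784)^4.
P(M) = 0.2216^4 = 0.002411
P(M+2) = 4 × 0.2216^3 × 0.7784^1 = 0.033882
P(M+4) = 6 × 0.2216^2 × 0.7784^2 = 0.178524
P(M+6) = 4 × 0.2216^1 × 0.7784^3 = 0.418060
P(M+8) = 0.7784^4 = 0.367123
The M+6 peak is largest (0.418060); scaling to 100 gives 0.6 : 8.1 : 42.7 : 100.0 : 87.8.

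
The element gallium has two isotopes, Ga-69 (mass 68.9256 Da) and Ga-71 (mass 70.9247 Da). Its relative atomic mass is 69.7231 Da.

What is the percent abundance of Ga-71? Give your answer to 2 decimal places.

With x = fraction of Ga-69 (so Ga-71 is 1 − x):
68.9256·x + 70.9247·(1 − x) = 69.7231
(68.9256 − 70.9247)·x = 69.7231 − 70.9247
x = -1.2016 / -1.9991 = 0.60107 → 60.11% Ga-69, 39.89% Ga-71.

39.89%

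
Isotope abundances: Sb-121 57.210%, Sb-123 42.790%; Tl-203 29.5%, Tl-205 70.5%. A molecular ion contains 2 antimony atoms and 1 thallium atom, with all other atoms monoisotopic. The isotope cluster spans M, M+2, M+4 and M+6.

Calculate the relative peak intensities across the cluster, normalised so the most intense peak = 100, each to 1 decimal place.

Antimony pattern (n=2): 0.32729841 : 0.48960318 : 0.18309841
Thallium pattern (n=1): 0.2950 : 0.7050
Convolve the two distributions (both contribute in 2-u steps):
  M: 0.32729841×0.2950 = 0.096553
  M+2: 0.32729841×0.7050 + 0.48960318×0.2950 = 0.375178
  M+4: 0.48960318×0.7050 + 0.18309841×0.2950 = 0.399184
  M+6: 0.18309841×0.7050 = 0.129084
Scale to base peak (0.399184) = 100: 24.2 : 94.0 : 100.0 : 32.3

24.2 : 94.0 : 100.0 : 32.3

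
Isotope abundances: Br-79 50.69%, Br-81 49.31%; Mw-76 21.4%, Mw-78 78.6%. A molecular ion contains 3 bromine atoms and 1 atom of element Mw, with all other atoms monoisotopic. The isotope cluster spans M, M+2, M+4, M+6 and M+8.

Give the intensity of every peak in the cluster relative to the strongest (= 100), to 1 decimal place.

Bromine pattern (n=3): 0.13024674 : 0.3801026 : 0.36975457 : 0.11989609
Element Mw pattern (n=1): 0.2140 : 0.7860
Convolve the two distributions (both contribute in 2-u steps):
  M: 0.13024674×0.2140 = 0.027873
  M+2: 0.13024674×0.7860 + 0.3801026×0.2140 = 0.183716
  M+4: 0.3801026×0.7860 + 0.36975457×0.2140 = 0.377888
  M+6: 0.36975457×0.7860 + 0.11989609×0.2140 = 0.316285
  M+8: 0.11989609×0.7860 = 0.094238
Scale to base peak (0.377888) = 100: 7.4 : 48.6 : 100.0 : 83.7 : 24.9

7.4 : 48.6 : 100.0 : 83.7 : 24.9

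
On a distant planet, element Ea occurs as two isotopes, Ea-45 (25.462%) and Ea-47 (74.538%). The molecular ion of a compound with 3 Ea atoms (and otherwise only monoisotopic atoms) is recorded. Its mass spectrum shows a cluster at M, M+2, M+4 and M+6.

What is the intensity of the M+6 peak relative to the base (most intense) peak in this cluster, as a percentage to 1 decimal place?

97.6%

Binomial terms of (0.25462 + 0.74538)^3: M 0.0165, M+2 0.1450, M+4 0.4244, M+6 0.4141 → M+4 is the base peak.
P(M+4) = C(3,2) × 0.25462^1 × 0.74538^2 = 3 × 0.25462 × 0.55559134 = 0.424394 (base)
P(M+6) = C(3,3) × 0.25462^0 × 0.74538^3 = 1 × 1.0000 × 0.41412668 = 0.414127
Relative intensity = 0.414127 / 0.424394 × 100 = 97.6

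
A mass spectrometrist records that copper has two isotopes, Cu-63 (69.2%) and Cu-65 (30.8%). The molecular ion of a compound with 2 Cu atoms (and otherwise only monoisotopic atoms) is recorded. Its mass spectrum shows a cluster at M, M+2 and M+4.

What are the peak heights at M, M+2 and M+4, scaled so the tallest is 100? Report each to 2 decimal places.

Each Cu atom is independently Cu-63 (p = 0.692) or Cu-65 (q = 0.308); the cluster is the binomial expansion (p + q)^2.
P(M) = 0.692^2 = 0.478864
P(M+2) = 2 × 0.692^1 × 0.308^1 = 0.426272
P(M+4) = 0.308^2 = 0.094864
The M peak is largest (0.478864); scaling to 100 gives 100.00 : 89.02 : 19.81.

100.00 : 89.02 : 19.81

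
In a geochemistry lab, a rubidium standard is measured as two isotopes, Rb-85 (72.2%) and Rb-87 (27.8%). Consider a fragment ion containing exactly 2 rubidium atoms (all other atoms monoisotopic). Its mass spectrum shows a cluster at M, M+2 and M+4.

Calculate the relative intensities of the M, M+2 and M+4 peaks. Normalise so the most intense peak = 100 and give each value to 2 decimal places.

Each Rb atom is independently Rb-85 (p = 0.722) or Rb-87 (q = 0.278); the cluster is the binomial expansion (p + q)^2.
P(M) = 0.722^2 = 0.521284
P(M+2) = 2 × 0.722^1 × 0.278^1 = 0.401432
P(M+4) = 0.278^2 = 0.077284
The M peak is largest (0.521284); scaling to 100 gives 100.00 : 77.01 : 14.83.

100.00 : 77.01 : 14.83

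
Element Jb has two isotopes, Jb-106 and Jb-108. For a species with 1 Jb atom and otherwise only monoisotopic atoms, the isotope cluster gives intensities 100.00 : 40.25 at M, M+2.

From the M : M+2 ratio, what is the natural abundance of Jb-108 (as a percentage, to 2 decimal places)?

28.70%

Let p = fractional abundance of Jb-106. I(M+2)/I(M) = [C(1,1)·p^0·(1−p)] / p^1 = 1·(1−p)/p = 40.25/100.00 = 0.4025
(1−p)/p = 0.4025/1 = 0.4025  ⇒  p = 1/(1 + 0.4025) = 0.7130
Jb-106: 71.30%, Jb-108: 28.70%.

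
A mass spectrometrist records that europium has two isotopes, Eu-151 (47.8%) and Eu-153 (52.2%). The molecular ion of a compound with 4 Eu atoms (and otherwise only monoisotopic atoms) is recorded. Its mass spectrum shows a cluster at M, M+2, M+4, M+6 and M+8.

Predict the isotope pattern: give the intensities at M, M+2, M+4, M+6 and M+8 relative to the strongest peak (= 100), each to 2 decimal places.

13.98 : 61.05 : 100.00 : 72.80 : 19.88

The 4 Eu atoms are independent, so intensities follow the terms of (0.478 + 0.522)^4.
P(M) = 0.478^4 = 0.052205
P(M+2) = 4 × 0.478^3 × 0.522^1 = 0.228042
P(M+4) = 6 × 0.478^2 × 0.522^2 = 0.373549
P(M+6) = 4 × 0.478^1 × 0.522^3 = 0.271956
P(M+8) = 0.522^4 = 0.074248
The M+4 peak is largest (0.373549); scaling to 100 gives 13.98 : 61.05 : 100.00 : 72.80 : 19.88.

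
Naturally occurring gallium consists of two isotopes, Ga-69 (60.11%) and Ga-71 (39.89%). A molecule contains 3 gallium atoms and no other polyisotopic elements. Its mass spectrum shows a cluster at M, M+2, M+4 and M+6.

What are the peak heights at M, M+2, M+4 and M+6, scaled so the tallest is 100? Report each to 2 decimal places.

Expanding (0.6011 + 0.3989)^3:
P(M) = 0.6011^3 = 0.217190
P(M+2) = 3 × 0.6011^2 × 0.3989^1 = 0.432393
P(M+4) = 3 × 0.6011^1 × 0.3989^2 = 0.286943
P(M+6) = 0.3989^3 = 0.063473
The M+2 peak is largest (0.432393); scaling to 100 gives 50.23 : 100.00 : 66.36 : 14.68.

50.23 : 100.00 : 66.36 : 14.68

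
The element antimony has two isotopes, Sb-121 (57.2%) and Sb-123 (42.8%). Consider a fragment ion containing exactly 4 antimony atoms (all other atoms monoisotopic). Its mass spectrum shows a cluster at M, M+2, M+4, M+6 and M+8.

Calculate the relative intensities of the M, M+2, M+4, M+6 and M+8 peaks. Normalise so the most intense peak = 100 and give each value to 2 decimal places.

29.77 : 89.10 : 100.00 : 49.88 : 9.33

The 4 Sb atoms are independent, so intensities follow the terms of (0.572 + 0.428)^4.
P(M) = 0.572^4 = 0.107049
P(M+2) = 4 × 0.572^3 × 0.428^1 = 0.320400
P(M+4) = 6 × 0.572^2 × 0.428^2 = 0.359609
P(M+6) = 4 × 0.572^1 × 0.428^3 = 0.179385
P(M+8) = 0.428^4 = 0.033556
The M+4 peak is largest (0.359609); scaling to 100 gives 29.77 : 89.10 : 100.00 : 49.88 : 9.33.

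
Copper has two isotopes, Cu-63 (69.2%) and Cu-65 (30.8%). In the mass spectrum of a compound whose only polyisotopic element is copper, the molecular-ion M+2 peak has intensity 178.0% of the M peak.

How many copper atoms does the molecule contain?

4

For n independent Cu atoms, I(M+2)/I(M) = n · (abundance Cu-65) / (abundance Cu-63) = n · 0.308/0.692.
n = 1.780 × 0.692/0.308 = 4.00 ≈ 4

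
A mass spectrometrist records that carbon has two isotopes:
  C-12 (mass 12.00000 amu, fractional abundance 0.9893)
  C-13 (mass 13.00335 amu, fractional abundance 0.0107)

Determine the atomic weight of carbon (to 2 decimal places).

12.01 amu

Ar = Σ fᵢ·mᵢ = 0.9893 × 12.00000 + 0.0107 × 13.00335
= 11.871600 + 0.139136 = 12.010736 amu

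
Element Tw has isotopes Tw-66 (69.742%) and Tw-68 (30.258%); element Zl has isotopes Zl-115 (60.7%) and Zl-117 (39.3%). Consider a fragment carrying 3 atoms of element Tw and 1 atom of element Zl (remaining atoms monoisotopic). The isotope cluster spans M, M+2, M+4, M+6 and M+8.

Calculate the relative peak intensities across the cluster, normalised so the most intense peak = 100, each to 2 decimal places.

51.31 : 100.00 : 72.21 : 22.95 : 2.71

Element Tw pattern (n=3): 0.33922136 : 0.44151989 : 0.19155615 : 0.02770261
Element Zl pattern (n=1): 0.6070 : 0.3930
Convolve the two distributions (both contribute in 2-u steps):
  M: 0.33922136×0.6070 = 0.205907
  M+2: 0.33922136×0.3930 + 0.44151989×0.6070 = 0.401317
  M+4: 0.44151989×0.3930 + 0.19155615×0.6070 = 0.289792
  M+6: 0.19155615×0.3930 + 0.02770261×0.6070 = 0.092097
  M+8: 0.02770261×0.3930 = 0.010887
Scale to base peak (0.401317) = 100: 51.31 : 100.00 : 72.21 : 22.95 : 2.71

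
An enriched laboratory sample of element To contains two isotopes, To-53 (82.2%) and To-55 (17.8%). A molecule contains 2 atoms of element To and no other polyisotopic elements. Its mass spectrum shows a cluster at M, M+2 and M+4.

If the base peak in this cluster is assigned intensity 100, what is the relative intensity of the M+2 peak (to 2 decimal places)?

43.31

Term probabilities: M 0.6757, M+2 0.2926, M+4 0.0317. Base peak = M.
P(M) = C(2,0) × 0.822^2 × 0.178^0 = 1 × 0.675684 × 1.0000 = 0.675684 (base)
P(M+2) = C(2,1) × 0.822^1 × 0.178^1 = 2 × 0.8220 × 0.1780 = 0.292632
Relative intensity = 0.292632 / 0.675684 × 100 = 43.31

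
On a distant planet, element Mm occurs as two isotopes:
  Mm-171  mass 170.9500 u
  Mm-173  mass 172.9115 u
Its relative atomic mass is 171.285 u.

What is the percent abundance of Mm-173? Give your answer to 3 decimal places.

17.079%

Writing the weighted mean with unknown fraction x of Mm-171:
170.9500·x + 172.9115·(1 − x) = 171.285
(170.9500 − 172.9115)·x = 171.285 − 172.9115
x = -1.6265 / -1.9615 = 0.82921 → 82.921% Mm-171, 17.079% Mm-173.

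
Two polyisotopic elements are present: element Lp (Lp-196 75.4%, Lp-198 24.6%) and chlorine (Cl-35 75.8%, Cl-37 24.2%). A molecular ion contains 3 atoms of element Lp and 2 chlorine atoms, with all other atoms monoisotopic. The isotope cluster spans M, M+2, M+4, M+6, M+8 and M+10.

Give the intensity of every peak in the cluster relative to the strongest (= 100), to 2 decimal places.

61.83 : 100.00 : 64.69 : 20.92 : 3.38 : 0.22

Element Lp pattern (n=3): 0.42866106 : 0.41956481 : 0.13688719 : 0.01488694
Chlorine pattern (n=2): 0.574564 : 0.366872 : 0.058564
Convolve the two distributions (both contribute in 2-u steps):
  M: 0.42866106×0.574564 = 0.246293
  M+2: 0.42866106×0.366872 + 0.41956481×0.574564 = 0.398331
  M+4: 0.42866106×0.058564 + 0.41956481×0.366872 + 0.13688719×0.574564 = 0.257681
  M+6: 0.41956481×0.058564 + 0.13688719×0.366872 + 0.01488694×0.574564 = 0.083345
  M+8: 0.13688719×0.058564 + 0.01488694×0.366872 = 0.013478
  M+10: 0.01488694×0.058564 = 0.000872
Scale to base peak (0.398331) = 100: 61.83 : 100.00 : 64.69 : 20.92 : 3.38 : 0.22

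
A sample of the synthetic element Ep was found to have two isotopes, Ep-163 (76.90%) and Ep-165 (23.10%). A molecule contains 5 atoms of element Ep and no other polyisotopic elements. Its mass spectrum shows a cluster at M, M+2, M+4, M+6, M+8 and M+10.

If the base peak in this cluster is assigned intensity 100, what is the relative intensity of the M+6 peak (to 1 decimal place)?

18.0

Binomial terms of (0.7690 + 0.2310)^5: M 0.2689, M+2 0.4039, M+4 0.2427, M+6 0.0729, M+8 0.0109, M+10 0.0007 → M+2 is the base peak.
P(M+2) = C(5,1) × 0.7690^4 × 0.2310^1 = 5 × 0.34970783 × 0.2310 = 0.403913 (base)
P(M+6) = C(5,3) × 0.7690^2 × 0.2310^3 = 10 × 0.591361 × 0.01232639 = 0.072893
Relative intensity = 0.072893 / 0.403913 × 100 = 18.0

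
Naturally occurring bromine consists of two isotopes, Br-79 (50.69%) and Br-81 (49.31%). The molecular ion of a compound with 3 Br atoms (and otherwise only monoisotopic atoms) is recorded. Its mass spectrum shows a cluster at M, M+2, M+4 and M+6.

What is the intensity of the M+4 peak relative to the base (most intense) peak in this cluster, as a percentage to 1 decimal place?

97.3%

Term probabilities: M 0.1302, M+2 0.3801, M+4 0.3698, M+6 0.1199. Base peak = M+2.
P(M+2) = C(3,1) × 0.5069^2 × 0.4931^1 = 3 × 0.25694761 × 0.4931 = 0.380103 (base)
P(M+4) = C(3,2) × 0.5069^1 × 0.4931^2 = 3 × 0.5069 × 0.24314761 = 0.369755
Relative intensity = 0.369755 / 0.380103 × 100 = 97.3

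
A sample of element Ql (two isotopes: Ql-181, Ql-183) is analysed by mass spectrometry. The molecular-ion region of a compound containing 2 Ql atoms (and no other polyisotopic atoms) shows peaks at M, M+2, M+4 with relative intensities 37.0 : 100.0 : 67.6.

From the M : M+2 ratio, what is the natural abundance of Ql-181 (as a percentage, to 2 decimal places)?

If p is the fraction of Ql that is Ql-181, then I(M+2)/I(M) = [C(2,1)·p^1·(1−p)] / p^2 = 2·(1−p)/p = 100.0/37.0 = 2.7027
(1−p)/p = 2.7027/2 = 1.3514  ⇒  p = 1/(1 + 1.3514) = 0.4253
Ql-181: 42.53%, Ql-183: 57.47%.

42.53%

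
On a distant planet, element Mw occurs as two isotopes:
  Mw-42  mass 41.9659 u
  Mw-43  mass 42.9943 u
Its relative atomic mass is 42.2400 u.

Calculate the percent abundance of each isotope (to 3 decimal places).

Mw-42: 73.347%, Mw-43: 26.653%

With x = fraction of Mw-42 (so Mw-43 is 1 − x):
41.9659·x + 42.9943·(1 − x) = 42.2400
(41.9659 − 42.9943)·x = 42.2400 − 42.9943
x = -0.7543 / -1.0284 = 0.73347 → 73.347% Mw-42, 26.653% Mw-43.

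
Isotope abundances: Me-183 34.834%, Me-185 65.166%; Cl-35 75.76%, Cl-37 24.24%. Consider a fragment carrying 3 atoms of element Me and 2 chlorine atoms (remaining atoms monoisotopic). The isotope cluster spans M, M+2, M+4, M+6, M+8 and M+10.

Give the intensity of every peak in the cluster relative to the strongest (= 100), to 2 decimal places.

Element Me pattern (n=3): 0.04226784 : 0.23721875 : 0.44377898 : 0.27673443
Chlorine pattern (n=2): 0.57395776 : 0.36728448 : 0.05875776
Convolve the two distributions (both contribute in 2-u steps):
  M: 0.04226784×0.57395776 = 0.024260
  M+2: 0.04226784×0.36728448 + 0.23721875×0.57395776 = 0.151678
  M+4: 0.04226784×0.05875776 + 0.23721875×0.36728448 + 0.44377898×0.57395776 = 0.344321
  M+6: 0.23721875×0.05875776 + 0.44377898×0.36728448 + 0.27673443×0.57395776 = 0.335765
  M+8: 0.44377898×0.05875776 + 0.27673443×0.36728448 = 0.127716
  M+10: 0.27673443×0.05875776 = 0.016260
Scale to base peak (0.344321) = 100: 7.05 : 44.05 : 100.00 : 97.52 : 37.09 : 4.72

7.05 : 44.05 : 100.00 : 97.52 : 37.09 : 4.72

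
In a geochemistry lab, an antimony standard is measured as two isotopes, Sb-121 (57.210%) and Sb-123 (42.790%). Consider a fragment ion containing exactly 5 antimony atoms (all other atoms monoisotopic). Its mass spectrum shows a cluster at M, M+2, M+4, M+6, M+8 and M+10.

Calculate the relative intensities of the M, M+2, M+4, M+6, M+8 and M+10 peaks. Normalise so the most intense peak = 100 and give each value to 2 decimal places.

The 5 Sb atoms are independent, so intensities follow the terms of (0.57210 + 0.42790)^5.
P(M) = 0.57210^5 = 0.061286
P(M+2) = 5 × 0.57210^4 × 0.42790^1 = 0.229192
P(M+4) = 10 × 0.57210^3 × 0.42790^2 = 0.342847
P(M+6) = 10 × 0.57210^2 × 0.42790^3 = 0.256431
P(M+8) = 5 × 0.57210^1 × 0.42790^4 = 0.095898
P(M+10) = 0.42790^5 = 0.014345
The M+4 peak is largest (0.342847); scaling to 100 gives 17.88 : 66.85 : 100.00 : 74.79 : 27.97 : 4.18.

17.88 : 66.85 : 100.00 : 74.79 : 27.97 : 4.18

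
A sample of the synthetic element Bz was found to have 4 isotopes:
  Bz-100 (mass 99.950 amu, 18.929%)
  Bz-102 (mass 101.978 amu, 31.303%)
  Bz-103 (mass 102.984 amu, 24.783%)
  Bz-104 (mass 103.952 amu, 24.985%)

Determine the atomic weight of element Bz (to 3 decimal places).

102.337 amu

The abundance-weighted mean is 0.18929 × 99.950 + 0.31303 × 101.978 + 0.24783 × 102.984 + 0.24985 × 103.952
= 18.9195 + 31.9222 + 25.5225 + 25.9724 = 102.3366 amu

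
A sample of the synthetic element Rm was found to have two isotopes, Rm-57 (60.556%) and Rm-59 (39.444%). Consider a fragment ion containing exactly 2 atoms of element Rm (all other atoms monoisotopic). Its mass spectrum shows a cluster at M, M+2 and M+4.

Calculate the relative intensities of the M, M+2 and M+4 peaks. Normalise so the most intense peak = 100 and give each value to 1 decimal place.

The 2 Rm atoms are independent, so intensities follow the terms of (0.60556 + 0.39444)^2.
P(M) = 0.60556^2 = 0.366703
P(M+2) = 2 × 0.60556^1 × 0.39444^1 = 0.477714
P(M+4) = 0.39444^2 = 0.155583
The M+2 peak is largest (0.477714); scaling to 100 gives 76.8 : 100.0 : 32.6.

76.8 : 100.0 : 32.6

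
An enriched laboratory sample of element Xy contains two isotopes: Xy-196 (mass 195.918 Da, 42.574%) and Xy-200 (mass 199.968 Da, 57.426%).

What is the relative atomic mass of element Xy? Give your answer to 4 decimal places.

198.2438 Da

Ar = Σ fᵢ·mᵢ = 0.42574 × 195.918 + 0.57426 × 199.968
= 83.41013 + 114.83362 = 198.24375 Da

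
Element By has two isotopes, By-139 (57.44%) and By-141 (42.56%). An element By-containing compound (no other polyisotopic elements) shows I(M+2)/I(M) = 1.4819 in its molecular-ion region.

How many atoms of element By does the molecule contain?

2

The M+2/M ratio from n By atoms is n · q/p = n · 0.4256/0.5744.
n = 1.4819 × 0.5744/0.4256 = 2.00 ≈ 2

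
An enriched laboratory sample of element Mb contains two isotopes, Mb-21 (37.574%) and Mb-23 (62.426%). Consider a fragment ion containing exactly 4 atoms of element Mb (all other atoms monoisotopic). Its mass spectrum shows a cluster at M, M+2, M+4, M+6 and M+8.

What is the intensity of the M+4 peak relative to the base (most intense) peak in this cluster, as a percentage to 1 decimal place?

90.3%

Term probabilities: M 0.0199, M+2 0.1325, M+4 0.3301, M+6 0.3656, M+8 0.1519. Base peak = M+6.
P(M+6) = C(4,3) × 0.37574^1 × 0.62426^3 = 4 × 0.37574 × 0.24327446 = 0.365632 (base)
P(M+4) = C(4,2) × 0.37574^2 × 0.62426^2 = 6 × 0.14118055 × 0.38970055 = 0.330109
Relative intensity = 0.330109 / 0.365632 × 100 = 90.3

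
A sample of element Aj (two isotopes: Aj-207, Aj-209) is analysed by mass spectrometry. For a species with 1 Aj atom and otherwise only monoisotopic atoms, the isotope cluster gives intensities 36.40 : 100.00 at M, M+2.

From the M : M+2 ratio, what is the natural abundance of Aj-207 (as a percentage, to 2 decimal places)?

Write p for the Aj-207 fraction. I(M+2)/I(M) = [C(1,1)·p^0·(1−p)] / p^1 = 1·(1−p)/p = 100.00/36.40 = 2.7473
(1−p)/p = 2.7473/1 = 2.7473  ⇒  p = 1/(1 + 2.7473) = 0.2669
Aj-207: 26.69%, Aj-209: 73.31%.

26.69%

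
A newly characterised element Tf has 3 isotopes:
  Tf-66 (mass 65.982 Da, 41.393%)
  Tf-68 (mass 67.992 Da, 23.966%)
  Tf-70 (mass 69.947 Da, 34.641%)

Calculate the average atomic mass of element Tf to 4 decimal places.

Average mass = Σ (abundance × isotope mass) = 0.41393 × 65.982 + 0.23966 × 67.992 + 0.34641 × 69.947
= 27.31193 + 16.29496 + 24.23034 = 67.83723 Da

67.8372 Da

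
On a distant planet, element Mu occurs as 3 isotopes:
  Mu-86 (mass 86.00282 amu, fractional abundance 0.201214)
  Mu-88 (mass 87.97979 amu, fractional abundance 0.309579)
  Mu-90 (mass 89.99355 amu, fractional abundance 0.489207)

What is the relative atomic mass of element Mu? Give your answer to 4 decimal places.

88.5671 amu

Weight each isotope mass by its fractional abundance: 0.201214 × 86.00282 + 0.309579 × 87.97979 + 0.489207 × 89.99355
= 17.304971 + 27.236695 + 44.025475 = 88.567141 amu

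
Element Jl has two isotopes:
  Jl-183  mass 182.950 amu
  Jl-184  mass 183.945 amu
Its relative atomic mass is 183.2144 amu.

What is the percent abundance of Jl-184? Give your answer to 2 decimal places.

Writing the weighted mean with unknown fraction x of Jl-183:
182.950·x + 183.945·(1 − x) = 183.2144
(182.950 − 183.945)·x = 183.2144 − 183.945
x = -0.7306 / -0.995 = 0.73427 → 73.43% Jl-183, 26.57% Jl-184.

26.57%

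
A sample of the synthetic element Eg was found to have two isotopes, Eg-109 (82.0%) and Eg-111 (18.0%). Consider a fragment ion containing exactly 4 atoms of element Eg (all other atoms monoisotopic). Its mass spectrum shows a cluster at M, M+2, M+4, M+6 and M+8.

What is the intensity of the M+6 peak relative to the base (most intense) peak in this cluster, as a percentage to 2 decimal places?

Term probabilities: M 0.4521, M+2 0.3970, M+4 0.1307, M+6 0.0191, M+8 0.0010. Base peak = M.
P(M) = C(4,0) × 0.820^4 × 0.180^0 = 1 × 0.45212176 × 1.0000 = 0.452122 (base)
P(M+6) = C(4,3) × 0.820^1 × 0.180^3 = 4 × 0.8200 × 0.005832 = 0.019129
Relative intensity = 0.019129 / 0.452122 × 100 = 4.23

4.23%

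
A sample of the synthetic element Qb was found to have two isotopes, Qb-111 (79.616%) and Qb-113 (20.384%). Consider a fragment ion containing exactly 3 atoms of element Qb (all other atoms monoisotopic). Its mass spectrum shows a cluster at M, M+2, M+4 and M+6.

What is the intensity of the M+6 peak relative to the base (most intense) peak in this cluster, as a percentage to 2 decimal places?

1.68%

(0.79616 + 0.20384)^3 gives M 0.5047, M+2 0.3876, M+4 0.0992, M+6 0.0085; the largest is M.
P(M) = C(3,0) × 0.79616^3 × 0.20384^0 = 1 × 0.50466253 × 1.0000 = 0.504663 (base)
P(M+6) = C(3,3) × 0.79616^0 × 0.20384^3 = 1 × 1.0000 × 0.0084697 = 0.008470
Relative intensity = 0.008470 / 0.504663 × 100 = 1.68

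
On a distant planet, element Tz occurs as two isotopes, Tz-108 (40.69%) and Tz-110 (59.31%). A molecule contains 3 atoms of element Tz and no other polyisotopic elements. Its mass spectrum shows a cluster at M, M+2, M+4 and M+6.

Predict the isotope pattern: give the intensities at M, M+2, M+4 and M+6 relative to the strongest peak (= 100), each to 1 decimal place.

Each Tz atom is independently Tz-108 (p = 0.4069) or Tz-110 (q = 0.5931); the cluster is the binomial expansion (p + q)^3.
P(M) = 0.4069^3 = 0.067369
P(M+2) = 3 × 0.4069^2 × 0.5931^1 = 0.294594
P(M+4) = 3 × 0.4069^1 × 0.5931^2 = 0.429403
P(M+6) = 0.5931^3 = 0.208633
The M+4 peak is largest (0.429403); scaling to 100 gives 15.7 : 68.6 : 100.0 : 48.6.

15.7 : 68.6 : 100.0 : 48.6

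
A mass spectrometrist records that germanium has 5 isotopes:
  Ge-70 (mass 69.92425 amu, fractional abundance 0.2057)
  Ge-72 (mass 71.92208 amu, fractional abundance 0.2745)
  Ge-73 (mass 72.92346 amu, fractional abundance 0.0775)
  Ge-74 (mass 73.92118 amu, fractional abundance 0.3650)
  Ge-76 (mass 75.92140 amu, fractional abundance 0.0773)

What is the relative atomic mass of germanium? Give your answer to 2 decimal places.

Weight each isotope mass by its fractional abundance: 0.2057 × 69.92425 + 0.2745 × 71.92208 + 0.0775 × 72.92346 + 0.3650 × 73.92118 + 0.0773 × 75.92140
= 14.383418 + 19.742611 + 5.651568 + 26.981231 + 5.868724 = 72.627552 amu

72.63 amu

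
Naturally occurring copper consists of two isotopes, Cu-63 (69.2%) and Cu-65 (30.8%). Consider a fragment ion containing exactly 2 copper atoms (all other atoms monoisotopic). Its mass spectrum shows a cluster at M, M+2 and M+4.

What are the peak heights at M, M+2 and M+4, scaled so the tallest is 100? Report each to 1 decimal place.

100.0 : 89.0 : 19.8

The 2 Cu atoms are independent, so intensities follow the terms of (0.692 + 0.308)^2.
P(M) = 0.692^2 = 0.478864
P(M+2) = 2 × 0.692^1 × 0.308^1 = 0.426272
P(M+4) = 0.308^2 = 0.094864
The M peak is largest (0.478864); scaling to 100 gives 100.0 : 89.0 : 19.8.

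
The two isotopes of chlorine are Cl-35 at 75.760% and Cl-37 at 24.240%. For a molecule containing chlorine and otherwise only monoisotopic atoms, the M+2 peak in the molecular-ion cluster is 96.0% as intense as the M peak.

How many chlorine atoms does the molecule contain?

The M+2/M ratio from n Cl atoms is n · q/p = n · 0.24240/0.75760.
n = 0.960 × 0.75760/0.24240 = 3.00 ≈ 3

3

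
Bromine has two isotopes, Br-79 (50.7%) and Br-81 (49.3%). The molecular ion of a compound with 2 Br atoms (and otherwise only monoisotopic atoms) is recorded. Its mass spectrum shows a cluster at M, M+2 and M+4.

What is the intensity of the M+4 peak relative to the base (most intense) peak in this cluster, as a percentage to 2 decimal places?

48.62%

Binomial terms of (0.507 + 0.493)^2: M 0.2570, M+2 0.4999, M+4 0.2430 → M+2 is the base peak.
P(M+2) = C(2,1) × 0.507^1 × 0.493^1 = 2 × 0.5070 × 0.4930 = 0.499902 (base)
P(M+4) = C(2,2) × 0.507^0 × 0.493^2 = 1 × 1.0000 × 0.243049 = 0.243049
Relative intensity = 0.243049 / 0.499902 × 100 = 48.62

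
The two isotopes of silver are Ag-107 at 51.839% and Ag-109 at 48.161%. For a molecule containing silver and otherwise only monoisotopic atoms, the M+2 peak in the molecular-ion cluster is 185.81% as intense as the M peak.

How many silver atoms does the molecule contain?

For n independent Ag atoms, I(M+2)/I(M) = n · (abundance Ag-109) / (abundance Ag-107) = n · 0.48161/0.51839.
n = 1.8581 × 0.51839/0.48161 = 2.00 ≈ 2

2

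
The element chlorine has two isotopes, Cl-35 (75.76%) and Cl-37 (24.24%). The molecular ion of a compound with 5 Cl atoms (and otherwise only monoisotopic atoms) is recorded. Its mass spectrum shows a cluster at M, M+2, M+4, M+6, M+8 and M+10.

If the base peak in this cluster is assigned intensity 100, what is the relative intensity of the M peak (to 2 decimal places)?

(0.7576 + 0.2424)^5 gives M 0.2496, M+2 0.3993, M+4 0.2555, M+6 0.0817, M+8 0.0131, M+10 0.0008; the largest is M+2.
P(M+2) = C(5,1) × 0.7576^4 × 0.2424^1 = 5 × 0.32942751 × 0.2424 = 0.399266 (base)
P(M) = C(5,0) × 0.7576^5 × 0.2424^0 = 1 × 0.24957428 × 1.0000 = 0.249574
Relative intensity = 0.249574 / 0.399266 × 100 = 62.51

62.51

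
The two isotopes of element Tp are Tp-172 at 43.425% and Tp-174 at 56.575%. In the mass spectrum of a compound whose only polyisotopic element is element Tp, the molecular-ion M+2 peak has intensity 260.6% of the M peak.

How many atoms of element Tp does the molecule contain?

2

For n independent Tp atoms, I(M+2)/I(M) = n · (abundance Tp-174) / (abundance Tp-172) = n · 0.56575/0.43425.
n = 2.606 × 0.43425/0.56575 = 2.00 ≈ 2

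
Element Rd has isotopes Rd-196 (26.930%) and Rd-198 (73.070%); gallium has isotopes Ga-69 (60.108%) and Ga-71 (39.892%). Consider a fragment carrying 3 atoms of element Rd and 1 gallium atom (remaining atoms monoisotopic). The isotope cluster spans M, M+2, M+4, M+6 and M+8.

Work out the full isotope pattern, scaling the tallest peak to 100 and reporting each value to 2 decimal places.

2.89 : 25.42 : 79.37 : 100.00 : 38.28

Element Rd pattern (n=3): 0.01953031 : 0.15897655 : 0.43135598 : 0.39013716
Gallium pattern (n=1): 0.60108 : 0.39892
Convolve the two distributions (both contribute in 2-u steps):
  M: 0.01953031×0.60108 = 0.011739
  M+2: 0.01953031×0.39892 + 0.15897655×0.60108 = 0.103349
  M+4: 0.15897655×0.39892 + 0.43135598×0.60108 = 0.322698
  M+6: 0.43135598×0.39892 + 0.39013716×0.60108 = 0.406580
  M+8: 0.39013716×0.39892 = 0.155634
Scale to base peak (0.406580) = 100: 2.89 : 25.42 : 79.37 : 100.00 : 38.28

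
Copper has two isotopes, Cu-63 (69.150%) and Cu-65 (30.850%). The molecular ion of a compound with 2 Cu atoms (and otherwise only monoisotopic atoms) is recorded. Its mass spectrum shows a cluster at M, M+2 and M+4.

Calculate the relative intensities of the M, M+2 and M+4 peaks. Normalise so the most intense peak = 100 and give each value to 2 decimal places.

The 2 Cu atoms are independent, so intensities follow the terms of (0.69150 + 0.30850)^2.
P(M) = 0.69150^2 = 0.478172
P(M+2) = 2 × 0.69150^1 × 0.30850^1 = 0.426656
P(M+4) = 0.30850^2 = 0.095172
The M peak is largest (0.478172); scaling to 100 gives 100.00 : 89.23 : 19.90.

100.00 : 89.23 : 19.90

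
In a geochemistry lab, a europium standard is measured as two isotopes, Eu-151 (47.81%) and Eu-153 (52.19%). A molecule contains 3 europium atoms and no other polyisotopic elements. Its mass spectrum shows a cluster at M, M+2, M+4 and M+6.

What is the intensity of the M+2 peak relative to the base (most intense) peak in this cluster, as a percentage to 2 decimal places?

(0.4781 + 0.5219)^3 gives M 0.1093, M+2 0.3579, M+4 0.3907, M+6 0.1422; the largest is M+4.
P(M+4) = C(3,2) × 0.4781^1 × 0.5219^2 = 3 × 0.4781 × 0.27237961 = 0.390674 (base)
P(M+2) = C(3,1) × 0.4781^2 × 0.5219^1 = 3 × 0.22857961 × 0.5219 = 0.357887
Relative intensity = 0.357887 / 0.390674 × 100 = 91.61

91.61%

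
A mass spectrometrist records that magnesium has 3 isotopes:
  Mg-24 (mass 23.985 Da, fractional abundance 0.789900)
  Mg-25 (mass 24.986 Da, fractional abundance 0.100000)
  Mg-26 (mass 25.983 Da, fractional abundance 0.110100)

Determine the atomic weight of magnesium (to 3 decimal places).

24.305 Da

Weight each isotope mass by its fractional abundance: 0.789900 × 23.985 + 0.100000 × 24.986 + 0.110100 × 25.983
= 18.9458 + 2.4986 + 2.8607 = 24.3051 Da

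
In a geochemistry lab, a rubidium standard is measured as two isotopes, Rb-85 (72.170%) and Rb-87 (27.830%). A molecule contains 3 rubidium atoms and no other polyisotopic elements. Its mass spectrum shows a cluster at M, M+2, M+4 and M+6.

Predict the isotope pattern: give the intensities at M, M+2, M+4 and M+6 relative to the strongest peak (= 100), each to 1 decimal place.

The 3 Rb atoms are independent, so intensities follow the terms of (0.72170 + 0.27830)^3.
P(M) = 0.72170^3 = 0.375898
P(M+2) = 3 × 0.72170^2 × 0.27830^1 = 0.434858
P(M+4) = 3 × 0.72170^1 × 0.27830^2 = 0.167689
P(M+6) = 0.27830^3 = 0.021555
The M+2 peak is largest (0.434858); scaling to 100 gives 86.4 : 100.0 : 38.6 : 5.0.

86.4 : 100.0 : 38.6 : 5.0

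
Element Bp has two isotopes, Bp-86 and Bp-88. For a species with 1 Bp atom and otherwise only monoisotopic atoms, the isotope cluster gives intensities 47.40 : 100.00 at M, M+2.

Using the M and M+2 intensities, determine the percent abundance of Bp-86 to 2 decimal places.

32.16%

Let p = fractional abundance of Bp-86. I(M+2)/I(M) = [C(1,1)·p^0·(1−p)] / p^1 = 1·(1−p)/p = 100.00/47.40 = 2.1097
(1−p)/p = 2.1097/1 = 2.1097  ⇒  p = 1/(1 + 2.1097) = 0.3216
Bp-86: 32.16%, Bp-88: 67.84%.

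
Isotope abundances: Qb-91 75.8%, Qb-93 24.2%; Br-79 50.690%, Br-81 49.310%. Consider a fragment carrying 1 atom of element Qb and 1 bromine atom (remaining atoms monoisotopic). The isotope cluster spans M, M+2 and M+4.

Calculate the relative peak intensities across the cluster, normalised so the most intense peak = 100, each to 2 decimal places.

Element Qb pattern (n=1): 0.7580 : 0.2420
Bromine pattern (n=1): 0.5069 : 0.4931
Convolve the two distributions (both contribute in 2-u steps):
  M: 0.7580×0.5069 = 0.384230
  M+2: 0.7580×0.4931 + 0.2420×0.5069 = 0.496440
  M+4: 0.2420×0.4931 = 0.119330
Scale to base peak (0.496440) = 100: 77.40 : 100.00 : 24.04

77.40 : 100.00 : 24.04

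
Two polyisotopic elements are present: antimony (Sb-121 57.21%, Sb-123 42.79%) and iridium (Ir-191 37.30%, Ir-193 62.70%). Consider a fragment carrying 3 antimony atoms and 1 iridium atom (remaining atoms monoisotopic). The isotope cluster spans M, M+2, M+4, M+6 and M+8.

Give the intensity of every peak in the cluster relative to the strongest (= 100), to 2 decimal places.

Antimony pattern (n=3): 0.18724742 : 0.42015297 : 0.3142518 : 0.07834781
Iridium pattern (n=1): 0.3730 : 0.6270
Convolve the two distributions (both contribute in 2-u steps):
  M: 0.18724742×0.3730 = 0.069843
  M+2: 0.18724742×0.6270 + 0.42015297×0.3730 = 0.274121
  M+4: 0.42015297×0.6270 + 0.3142518×0.3730 = 0.380652
  M+6: 0.3142518×0.6270 + 0.07834781×0.3730 = 0.226260
  M+8: 0.07834781×0.6270 = 0.049124
Scale to base peak (0.380652) = 100: 18.35 : 72.01 : 100.00 : 59.44 : 12.91

18.35 : 72.01 : 100.00 : 59.44 : 12.91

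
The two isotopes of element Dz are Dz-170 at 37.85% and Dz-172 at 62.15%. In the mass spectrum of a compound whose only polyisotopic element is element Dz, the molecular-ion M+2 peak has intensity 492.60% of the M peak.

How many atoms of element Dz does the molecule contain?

With n Dz atoms, P(M+2)/P(M) = C(n,1)·p^(n−1)q / p^n = n·q/p = n · 0.6215/0.3785.
n = 4.9260 × 0.3785/0.6215 = 3.00 ≈ 3

3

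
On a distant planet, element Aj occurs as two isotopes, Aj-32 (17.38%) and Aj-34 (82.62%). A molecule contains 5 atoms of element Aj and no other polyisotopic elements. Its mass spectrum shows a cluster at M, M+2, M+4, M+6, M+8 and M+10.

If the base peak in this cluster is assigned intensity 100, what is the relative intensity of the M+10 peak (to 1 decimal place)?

Binomial terms of (0.1738 + 0.8262)^5: M 0.0002, M+2 0.0038, M+4 0.0358, M+6 0.1704, M+8 0.4049, M+10 0.3850 → M+8 is the base peak.
P(M+8) = C(5,4) × 0.1738^1 × 0.8262^4 = 5 × 0.1738 × 0.46595155 = 0.404912 (base)
P(M+10) = C(5,5) × 0.1738^0 × 0.8262^5 = 1 × 1.0000 × 0.38496917 = 0.384969
Relative intensity = 0.384969 / 0.404912 × 100 = 95.1

95.1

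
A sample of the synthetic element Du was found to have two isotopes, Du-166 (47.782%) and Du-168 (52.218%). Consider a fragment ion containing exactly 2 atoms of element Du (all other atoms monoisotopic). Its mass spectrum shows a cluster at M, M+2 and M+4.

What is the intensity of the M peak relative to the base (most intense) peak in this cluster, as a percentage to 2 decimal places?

Binomial terms of (0.47782 + 0.52218)^2: M 0.2283, M+2 0.4990, M+4 0.2727 → M+2 is the base peak.
P(M+2) = C(2,1) × 0.47782^1 × 0.52218^1 = 2 × 0.47782 × 0.52218 = 0.499016 (base)
P(M) = C(2,0) × 0.47782^2 × 0.52218^0 = 1 × 0.22831195 × 1.0000 = 0.228312
Relative intensity = 0.228312 / 0.499016 × 100 = 45.75

45.75%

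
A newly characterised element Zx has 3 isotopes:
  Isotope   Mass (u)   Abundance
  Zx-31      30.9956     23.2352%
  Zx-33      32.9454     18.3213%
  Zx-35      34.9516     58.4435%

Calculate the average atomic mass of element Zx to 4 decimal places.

Ar = Σ fᵢ·mᵢ = 0.232352 × 30.9956 + 0.183213 × 32.9454 + 0.584435 × 34.9516
= 7.20189 + 6.03603 + 20.42694 = 33.66486 u

33.6649 u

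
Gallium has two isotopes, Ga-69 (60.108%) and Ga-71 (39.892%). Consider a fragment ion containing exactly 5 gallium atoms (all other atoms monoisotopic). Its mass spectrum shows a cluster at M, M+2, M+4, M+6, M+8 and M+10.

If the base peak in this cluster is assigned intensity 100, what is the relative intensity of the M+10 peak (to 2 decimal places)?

2.92

Binomial terms of (0.60108 + 0.39892)^5: M 0.0785, M+2 0.2604, M+4 0.3456, M+6 0.2294, M+8 0.0761, M+10 0.0101 → M+4 is the base peak.
P(M+4) = C(5,2) × 0.60108^3 × 0.39892^2 = 10 × 0.2171685 × 0.15913717 = 0.345596 (base)
P(M+10) = C(5,5) × 0.60108^0 × 0.39892^5 = 1 × 1.0000 × 0.0101025 = 0.010103
Relative intensity = 0.010103 / 0.345596 × 100 = 2.92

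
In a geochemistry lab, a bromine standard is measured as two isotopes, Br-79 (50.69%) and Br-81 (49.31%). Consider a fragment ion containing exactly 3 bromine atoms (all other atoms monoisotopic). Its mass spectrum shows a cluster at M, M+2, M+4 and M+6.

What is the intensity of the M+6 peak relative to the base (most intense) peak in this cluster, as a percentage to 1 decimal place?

31.5%

Binomial terms of (0.5069 + 0.4931)^3: M 0.1302, M+2 0.3801, M+4 0.3698, M+6 0.1199 → M+2 is the base peak.
P(M+2) = C(3,1) × 0.5069^2 × 0.4931^1 = 3 × 0.25694761 × 0.4931 = 0.380103 (base)
P(M+6) = C(3,3) × 0.5069^0 × 0.4931^3 = 1 × 1.0000 × 0.11989609 = 0.119896
Relative intensity = 0.119896 / 0.380103 × 100 = 31.5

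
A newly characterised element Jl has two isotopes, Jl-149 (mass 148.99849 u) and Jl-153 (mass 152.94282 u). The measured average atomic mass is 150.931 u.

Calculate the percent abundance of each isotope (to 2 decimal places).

Writing the weighted mean with unknown fraction x of Jl-149:
148.99849·x + 152.94282·(1 − x) = 150.931
(148.99849 − 152.94282)·x = 150.931 − 152.94282
x = -2.01182 / -3.94433 = 0.51005 → 51.01% Jl-149, 48.99% Jl-153.

Jl-149: 51.01%, Jl-153: 48.99%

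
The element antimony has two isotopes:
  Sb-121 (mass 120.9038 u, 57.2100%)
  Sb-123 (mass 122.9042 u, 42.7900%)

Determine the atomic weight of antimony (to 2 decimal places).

Average mass = Σ (abundance × isotope mass) = 0.572100 × 120.9038 + 0.427900 × 122.9042
= 69.16906 + 52.59071 = 121.75977 u

121.76 u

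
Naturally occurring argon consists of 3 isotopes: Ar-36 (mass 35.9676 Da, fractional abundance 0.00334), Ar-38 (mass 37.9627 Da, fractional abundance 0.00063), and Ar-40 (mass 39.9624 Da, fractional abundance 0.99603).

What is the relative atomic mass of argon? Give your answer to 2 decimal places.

39.95 Da

Average mass = Σ (abundance × isotope mass) = 0.00334 × 35.9676 + 0.00063 × 37.9627 + 0.99603 × 39.9624
= 0.12013 + 0.02392 + 39.80375 = 39.94780 Da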